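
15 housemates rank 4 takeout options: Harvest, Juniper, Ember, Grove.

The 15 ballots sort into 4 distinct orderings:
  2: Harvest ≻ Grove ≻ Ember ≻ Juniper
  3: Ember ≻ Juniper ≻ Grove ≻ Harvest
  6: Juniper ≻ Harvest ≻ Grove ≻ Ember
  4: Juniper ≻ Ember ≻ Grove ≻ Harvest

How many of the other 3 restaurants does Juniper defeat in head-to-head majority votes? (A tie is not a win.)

3

Juniper against each rival (15 friends):
Juniper vs Harvest: 3+6+4 = 13 for Juniper, 2 for Harvest — Juniper by 13–2.
Juniper vs Ember: 10 to 5, Juniper.
Juniper vs Grove: 13 to 2, Juniper.
Juniper beats Harvest, Ember, Grove — 3 pairwise wins.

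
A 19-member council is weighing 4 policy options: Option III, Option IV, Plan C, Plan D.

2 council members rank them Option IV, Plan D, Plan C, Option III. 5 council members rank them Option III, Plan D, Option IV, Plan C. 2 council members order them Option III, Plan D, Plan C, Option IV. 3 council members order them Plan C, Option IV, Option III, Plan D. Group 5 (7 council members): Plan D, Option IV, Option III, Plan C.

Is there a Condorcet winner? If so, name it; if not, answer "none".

Pairwise majorities:
Option III–Option IV: Option IV 12–7.
Option III–Plan C: Option III 14–5.
Option III–Plan D: Option III 10–9.
Option IV vs Plan C: Option IV, 14–5.
Option IV vs Plan D: Plan D wins 14–5.
Plan C vs Plan D: Plan D, 16–3.
Each option drops at least one matchup (Option III loses to Option IV; Option IV loses to Plan D; Plan C loses to Option III; Plan D loses to Option III); the cycle Option III beats Plan D beats Option IV beats Option III rules out a Condorcet winner.

none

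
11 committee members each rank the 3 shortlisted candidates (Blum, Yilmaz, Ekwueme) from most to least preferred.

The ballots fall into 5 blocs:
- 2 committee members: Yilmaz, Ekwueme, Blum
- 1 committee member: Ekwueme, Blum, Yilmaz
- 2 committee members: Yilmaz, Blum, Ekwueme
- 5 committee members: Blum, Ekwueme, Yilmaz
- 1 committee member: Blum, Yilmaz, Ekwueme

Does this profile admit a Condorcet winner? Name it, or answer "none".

Pairwise majorities:
Blum vs Yilmaz: Blum is ranked higher on 1+5+1 = 7 ballots, Yilmaz on 4. Blum wins 7–4.
Blum vs Ekwueme: 2+5+1 = 8 for Blum, 3 for Ekwueme — Blum by 8–3.
Yilmaz vs Ekwueme: Yilmaz is ranked higher on 2+2+1 = 5 ballots, Ekwueme on 6. Ekwueme wins 6–5.
Only Blum has no losses; Blum is the Condorcet winner.

Blum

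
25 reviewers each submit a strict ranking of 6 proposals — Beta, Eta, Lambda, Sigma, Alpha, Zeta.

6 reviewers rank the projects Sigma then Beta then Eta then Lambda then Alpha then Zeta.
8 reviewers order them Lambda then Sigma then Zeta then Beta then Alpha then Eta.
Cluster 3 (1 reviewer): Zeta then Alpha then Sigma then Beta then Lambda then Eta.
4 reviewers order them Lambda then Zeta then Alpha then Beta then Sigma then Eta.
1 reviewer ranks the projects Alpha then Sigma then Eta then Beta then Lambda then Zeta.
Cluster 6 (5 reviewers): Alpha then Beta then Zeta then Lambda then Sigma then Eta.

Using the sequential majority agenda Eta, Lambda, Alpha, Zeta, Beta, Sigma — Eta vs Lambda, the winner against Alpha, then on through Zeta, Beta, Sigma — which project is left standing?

Round 1: Eta vs Lambda — 7–18, Lambda advances.
Round 2: Lambda vs Alpha — 18–7, Lambda advances.
Round 3: Lambda vs Zeta — 19–6, Lambda advances.
Round 4: Lambda vs Beta — 12–13, Beta advances.
Round 5: Beta vs Sigma — 9–16, Sigma advances.
Sigma survives the agenda.

Sigma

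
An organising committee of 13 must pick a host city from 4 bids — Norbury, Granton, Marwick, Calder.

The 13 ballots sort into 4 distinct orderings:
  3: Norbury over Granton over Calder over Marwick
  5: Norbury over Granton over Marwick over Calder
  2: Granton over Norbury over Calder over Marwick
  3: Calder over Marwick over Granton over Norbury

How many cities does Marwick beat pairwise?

0

Marwick against each rival (13 organisers):
Marwick vs Norbury: Norbury, 10–3.
Marwick vs Granton: Marwick is ranked higher on 3 ballots, Granton on 10. Granton wins 10–3.
Marwick vs Calder: Marwick preferred on 5 ballots; Calder wins 8–5.
Marwick beats no one; loses to Norbury, Granton, Calder — 0 pairwise wins.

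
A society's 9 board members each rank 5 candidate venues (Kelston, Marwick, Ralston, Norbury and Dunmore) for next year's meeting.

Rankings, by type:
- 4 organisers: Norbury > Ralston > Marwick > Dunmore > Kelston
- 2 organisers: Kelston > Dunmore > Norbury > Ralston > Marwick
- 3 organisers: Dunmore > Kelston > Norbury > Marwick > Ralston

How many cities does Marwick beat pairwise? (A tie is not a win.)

0

Marwick against each rival (9 organisers):
Marwick vs Kelston: 4 for Marwick, 5 for Kelston — Kelston by 5–4.
Marwick vs Ralston: 3 for Marwick, 6 for Ralston — Ralston by 6–3.
Marwick–Norbury: Norbury 9–0.
Marwick vs Dunmore: 4 to 5, Dunmore.
Marwick beats no one; loses to Kelston, Ralston, Norbury, Dunmore — 0 pairwise wins.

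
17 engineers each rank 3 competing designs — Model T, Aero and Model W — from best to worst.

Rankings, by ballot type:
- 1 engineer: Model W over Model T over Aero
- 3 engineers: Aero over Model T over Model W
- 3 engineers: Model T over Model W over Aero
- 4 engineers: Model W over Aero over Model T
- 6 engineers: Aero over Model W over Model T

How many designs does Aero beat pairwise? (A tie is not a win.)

2

Aero against each rival (17 engineers):
Aero vs Model T: 3+4+6 = 13 for Aero, 4 for Model T — Aero by 13–4.
Aero vs Model W: Aero wins 9–8.
Aero beats Model T, Model W — 2 pairwise wins.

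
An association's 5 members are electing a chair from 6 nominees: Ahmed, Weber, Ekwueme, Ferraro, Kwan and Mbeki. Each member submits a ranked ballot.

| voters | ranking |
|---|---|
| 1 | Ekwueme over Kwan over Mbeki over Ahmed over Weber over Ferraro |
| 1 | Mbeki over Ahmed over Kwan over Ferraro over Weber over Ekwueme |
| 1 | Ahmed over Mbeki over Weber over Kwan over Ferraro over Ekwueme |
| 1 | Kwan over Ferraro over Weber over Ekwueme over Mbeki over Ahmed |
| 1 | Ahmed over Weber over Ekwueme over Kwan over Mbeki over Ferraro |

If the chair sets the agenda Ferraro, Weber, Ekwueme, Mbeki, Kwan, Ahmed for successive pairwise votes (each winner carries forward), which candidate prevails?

Ahmed

Round 1: Ferraro vs Weber — 2–3, Weber advances.
Round 2: Weber vs Ekwueme — 4–1, Weber advances.
Round 3: Weber vs Mbeki — 2–3, Mbeki advances.
Round 4: Mbeki vs Kwan — 2–3, Kwan advances.
Round 5: Kwan vs Ahmed — 2–3, Ahmed advances.
The agenda winner is Ahmed.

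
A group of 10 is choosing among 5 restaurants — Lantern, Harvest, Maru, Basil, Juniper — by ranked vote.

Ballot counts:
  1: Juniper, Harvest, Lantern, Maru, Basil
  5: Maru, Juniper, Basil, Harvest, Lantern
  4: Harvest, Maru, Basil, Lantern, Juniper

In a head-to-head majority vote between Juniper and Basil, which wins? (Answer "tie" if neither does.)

Ballots ranking Juniper above Basil: 1 + 5 = 6.
Ballots ranking Basil above Juniper: 10 − 6 = 4.
Juniper wins the head-to-head 6–4.

Juniper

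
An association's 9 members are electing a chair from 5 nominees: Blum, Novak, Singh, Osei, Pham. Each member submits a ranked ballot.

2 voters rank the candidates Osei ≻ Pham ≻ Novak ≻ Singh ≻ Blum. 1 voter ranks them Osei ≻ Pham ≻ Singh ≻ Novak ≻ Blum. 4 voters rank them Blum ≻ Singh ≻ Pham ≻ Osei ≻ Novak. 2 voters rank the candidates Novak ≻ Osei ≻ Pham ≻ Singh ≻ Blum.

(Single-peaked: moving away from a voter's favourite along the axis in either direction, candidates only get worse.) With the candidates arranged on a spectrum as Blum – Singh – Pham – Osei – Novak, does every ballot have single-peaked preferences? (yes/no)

yes

Axis positions: Blum=1, Singh=2, Pham=3, Osei=4, Novak=5.
Type 1 (peak Osei at position 4): ranking walks positions 4-3-5-2-1, expanding outward from the peak — single-peaked.
Type 2 (peak Osei at position 4): ranking walks positions 4-3-2-5-1, expanding outward from the peak — single-peaked.
Type 3 (peak Blum at position 1): ranking walks positions 1-2-3-4-5, expanding outward from the peak — single-peaked.
Type 4 (peak Novak at position 5): ranking walks positions 5-4-3-2-1, expanding outward from the peak — single-peaked.
Every ranking is single-peaked on this axis.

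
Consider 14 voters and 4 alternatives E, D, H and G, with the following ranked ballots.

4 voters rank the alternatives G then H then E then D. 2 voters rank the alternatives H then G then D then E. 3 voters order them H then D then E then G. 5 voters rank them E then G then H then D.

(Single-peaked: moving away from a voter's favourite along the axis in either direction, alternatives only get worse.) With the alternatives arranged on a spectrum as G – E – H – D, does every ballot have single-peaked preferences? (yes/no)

no

Axis positions: G=1, E=2, H=3, D=4.
Bloc 1: ranking walks positions 1-3-2-4; H is ranked above E even though E lies between H and the peak G on the axis — preferences dip and rise again. Not single-peaked.
Bloc 2: ranking walks positions 3-1-4-2; G is ranked above E even though E lies between G and the peak H on the axis — preferences dip and rise again. Not single-peaked.
Bloc 3 (peak H at position 3): ranking walks positions 3-4-2-1, expanding outward from the peak — single-peaked.
Bloc 4 (peak E at position 2): ranking walks positions 2-1-3-4, expanding outward from the peak — single-peaked.
Bloc 1 violates single-peakedness, so the profile is not single-peaked on this axis.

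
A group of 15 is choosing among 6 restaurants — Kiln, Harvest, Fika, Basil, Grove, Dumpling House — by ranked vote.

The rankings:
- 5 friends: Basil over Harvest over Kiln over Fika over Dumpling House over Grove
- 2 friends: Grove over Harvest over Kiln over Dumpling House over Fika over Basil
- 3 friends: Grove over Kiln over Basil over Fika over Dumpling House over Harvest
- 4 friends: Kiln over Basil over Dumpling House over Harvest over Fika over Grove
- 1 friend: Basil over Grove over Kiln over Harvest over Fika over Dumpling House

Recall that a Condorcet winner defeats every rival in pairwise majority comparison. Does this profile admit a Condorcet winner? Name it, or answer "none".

Kiln

Pairwise majorities:
Kiln vs Harvest: 8 to 7, Kiln.
Kiln vs Fika: 15 to 0, Kiln.
Kiln vs Basil: Kiln preferred on 2+3+4 = 9 ballots; Kiln wins 9–6.
Kiln vs Grove: Kiln preferred on 5+4 = 9 ballots; Kiln wins 9–6.
Kiln vs Dumpling House: 15 to 0, Kiln.
Harvest vs Fika: 12 to 3, Harvest.
Harvest vs Basil: 2 for Harvest, 13 for Basil — Basil by 13–2.
Harvest vs Grove: 5+4 = 9 for Harvest, 6 for Grove — Harvest by 9–6.
Harvest vs Dumpling House: 5+2+1 = 8 for Harvest, 7 for Dumpling House — Harvest by 8–7.
Fika vs Basil: Fika is ranked higher on 2 ballots, Basil on 13. Basil wins 13–2.
Fika vs Grove: 9 to 6, Fika.
Fika vs Dumpling House: Fika preferred on 5+3+1 = 9 ballots; Fika wins 9–6.
Basil vs Grove: 10 to 5, Basil.
Basil vs Dumpling House: 5+3+4+1 = 13 for Basil, 2 for Dumpling House — Basil by 13–2.
Grove vs Dumpling House: Grove preferred on 2+3+1 = 6 ballots; Dumpling House wins 9–6.
Only Kiln has no losses; Kiln is the Condorcet winner.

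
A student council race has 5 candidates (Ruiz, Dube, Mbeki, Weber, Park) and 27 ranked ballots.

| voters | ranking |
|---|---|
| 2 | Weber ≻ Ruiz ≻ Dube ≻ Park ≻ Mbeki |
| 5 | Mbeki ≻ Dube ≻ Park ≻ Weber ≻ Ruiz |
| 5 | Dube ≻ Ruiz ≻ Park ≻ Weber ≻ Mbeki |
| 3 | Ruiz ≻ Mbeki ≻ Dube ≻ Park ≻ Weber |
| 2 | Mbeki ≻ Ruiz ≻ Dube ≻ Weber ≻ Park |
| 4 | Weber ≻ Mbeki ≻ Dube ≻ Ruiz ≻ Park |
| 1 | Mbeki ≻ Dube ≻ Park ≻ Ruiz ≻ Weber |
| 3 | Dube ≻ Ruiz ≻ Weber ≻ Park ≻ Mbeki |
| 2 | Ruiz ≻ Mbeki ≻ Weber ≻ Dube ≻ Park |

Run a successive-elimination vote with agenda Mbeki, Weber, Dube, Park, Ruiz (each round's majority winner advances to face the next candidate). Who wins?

Dube

Round 1: Mbeki vs Weber — 13–14, Weber advances.
Round 2: Weber vs Dube — 8–19, Dube advances.
Round 3: Dube vs Park — 27–0, Dube advances.
Round 4: Dube vs Ruiz — 18–9, Dube advances.
The agenda winner is Dube.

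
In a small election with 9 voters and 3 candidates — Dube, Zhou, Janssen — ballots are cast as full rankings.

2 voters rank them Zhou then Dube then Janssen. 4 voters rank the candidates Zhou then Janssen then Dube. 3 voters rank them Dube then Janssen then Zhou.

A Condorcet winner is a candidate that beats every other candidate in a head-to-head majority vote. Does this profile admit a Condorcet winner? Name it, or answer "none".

Zhou

Head-to-head results (9 voters):
Dube vs Zhou: 3 to 6, Zhou.
Dube vs Janssen: 2+3 = 5 for Dube, 4 for Janssen — Dube by 5–4.
Zhou vs Janssen: 2+4 = 6 for Zhou, 3 for Janssen — Zhou by 6–3.
Only Zhou has no losses; Zhou is the Condorcet winner.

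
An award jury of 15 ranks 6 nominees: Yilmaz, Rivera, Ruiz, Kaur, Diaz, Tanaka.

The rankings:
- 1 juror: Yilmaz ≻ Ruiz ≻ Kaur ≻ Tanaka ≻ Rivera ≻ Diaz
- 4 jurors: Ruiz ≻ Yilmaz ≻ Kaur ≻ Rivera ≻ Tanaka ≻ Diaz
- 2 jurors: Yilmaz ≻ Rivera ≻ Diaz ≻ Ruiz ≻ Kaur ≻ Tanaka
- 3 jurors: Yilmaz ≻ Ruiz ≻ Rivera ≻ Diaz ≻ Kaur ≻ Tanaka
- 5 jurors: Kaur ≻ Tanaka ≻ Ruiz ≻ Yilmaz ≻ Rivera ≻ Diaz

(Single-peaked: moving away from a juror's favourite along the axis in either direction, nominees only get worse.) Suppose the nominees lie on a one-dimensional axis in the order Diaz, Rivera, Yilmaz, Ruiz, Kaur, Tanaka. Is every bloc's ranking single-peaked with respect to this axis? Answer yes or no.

Axis positions: Diaz=1, Rivera=2, Yilmaz=3, Ruiz=4, Kaur=5, Tanaka=6.
Bloc 1 (peak Yilmaz at position 3): ranking walks positions 3-4-5-6-2-1, expanding outward from the peak — single-peaked.
Bloc 2 (peak Ruiz at position 4): ranking walks positions 4-3-5-2-6-1, expanding outward from the peak — single-peaked.
Bloc 3 (peak Yilmaz at position 3): ranking walks positions 3-2-1-4-5-6, expanding outward from the peak — single-peaked.
Bloc 4 (peak Yilmaz at position 3): ranking walks positions 3-4-2-1-5-6, expanding outward from the peak — single-peaked.
Bloc 5 (peak Kaur at position 5): ranking walks positions 5-6-4-3-2-1, expanding outward from the peak — single-peaked.
Every ranking is single-peaked on this axis.

yes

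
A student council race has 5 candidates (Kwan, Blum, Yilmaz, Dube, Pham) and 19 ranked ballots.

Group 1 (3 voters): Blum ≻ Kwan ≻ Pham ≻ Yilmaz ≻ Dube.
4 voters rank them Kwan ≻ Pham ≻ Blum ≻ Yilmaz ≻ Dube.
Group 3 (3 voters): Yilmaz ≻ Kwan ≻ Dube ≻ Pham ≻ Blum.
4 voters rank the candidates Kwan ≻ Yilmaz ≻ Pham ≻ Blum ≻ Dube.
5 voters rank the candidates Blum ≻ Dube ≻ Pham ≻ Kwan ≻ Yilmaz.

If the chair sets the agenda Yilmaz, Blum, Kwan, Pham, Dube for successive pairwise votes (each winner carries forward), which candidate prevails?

Kwan

Round 1: Yilmaz vs Blum — 7–12, Blum advances.
Round 2: Blum vs Kwan — 8–11, Kwan advances.
Round 3: Kwan vs Pham — 14–5, Kwan advances.
Round 4: Kwan vs Dube — 14–5, Kwan advances.
Kwan survives the agenda.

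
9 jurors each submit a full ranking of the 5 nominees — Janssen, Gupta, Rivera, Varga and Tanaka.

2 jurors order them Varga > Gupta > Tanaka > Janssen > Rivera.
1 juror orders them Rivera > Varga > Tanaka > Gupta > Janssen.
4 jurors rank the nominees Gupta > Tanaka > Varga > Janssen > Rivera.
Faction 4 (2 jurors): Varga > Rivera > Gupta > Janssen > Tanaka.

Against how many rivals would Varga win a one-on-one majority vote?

4

Varga against each rival (9 jurors):
Varga–Janssen: Varga 9–0.
Varga–Gupta: Varga 5–4.
Varga vs Rivera: Varga preferred on 2+4+2 = 8 ballots; Varga wins 8–1.
Varga–Tanaka: Varga 5–4.
Varga beats Janssen, Gupta, Rivera, Tanaka — 4 pairwise wins.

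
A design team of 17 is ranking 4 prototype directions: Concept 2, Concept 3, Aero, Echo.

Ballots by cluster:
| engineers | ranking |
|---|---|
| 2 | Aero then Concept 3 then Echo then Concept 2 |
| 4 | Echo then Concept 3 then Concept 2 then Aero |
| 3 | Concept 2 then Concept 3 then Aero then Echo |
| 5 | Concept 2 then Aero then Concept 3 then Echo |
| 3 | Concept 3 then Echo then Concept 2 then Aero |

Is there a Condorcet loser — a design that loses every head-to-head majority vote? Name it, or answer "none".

none

Pairwise majorities:
Concept 2 vs Concept 3: Concept 2 preferred on 3+5 = 8 ballots; Concept 3 wins 9–8.
Concept 2 vs Aero: Concept 2, 15–2.
Concept 2 vs Echo: Concept 2 preferred on 3+5 = 8 ballots; Echo wins 9–8.
Concept 3 vs Aero: Concept 3, 10–7.
Concept 3 vs Echo: Concept 3, 13–4.
Aero vs Echo: Aero preferred on 2+3+5 = 10 ballots; Aero wins 10–7.
Each design has at least one pairwise win (Concept 2 beats Aero; Concept 3 beats Concept 2; Aero beats Echo; Echo beats Concept 2) — no Condorcet loser.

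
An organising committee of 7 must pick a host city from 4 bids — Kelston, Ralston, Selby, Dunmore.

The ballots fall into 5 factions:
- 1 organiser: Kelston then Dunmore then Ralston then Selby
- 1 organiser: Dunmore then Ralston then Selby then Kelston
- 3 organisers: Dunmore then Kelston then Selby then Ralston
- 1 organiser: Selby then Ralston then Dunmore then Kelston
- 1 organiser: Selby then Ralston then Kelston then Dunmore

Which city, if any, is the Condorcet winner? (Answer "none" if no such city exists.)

Head-to-head results (7 organisers):
Kelston vs Ralston: 4 to 3, Kelston.
Kelston–Selby: Kelston 4–3.
Kelston vs Dunmore: 1+1 = 2 for Kelston, 5 for Dunmore — Dunmore by 5–2.
Ralston vs Selby: Selby, 5–2.
Ralston vs Dunmore: Ralston preferred on 1+1 = 2 ballots; Dunmore wins 5–2.
Selby–Dunmore: Dunmore 5–2.
Dunmore beats each of Kelston, Ralston, Selby — Dunmore is the Condorcet winner.

Dunmore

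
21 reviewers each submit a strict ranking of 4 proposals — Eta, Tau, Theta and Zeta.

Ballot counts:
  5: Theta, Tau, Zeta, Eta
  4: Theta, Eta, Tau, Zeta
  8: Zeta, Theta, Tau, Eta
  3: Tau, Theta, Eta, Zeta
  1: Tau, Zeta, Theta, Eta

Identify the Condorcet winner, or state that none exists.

Theta

Head-to-head results (21 reviewers):
Eta vs Tau: 4 to 17, Tau.
Eta vs Theta: 0 for Eta, 21 for Theta — Theta by 21–0.
Eta vs Zeta: Eta preferred on 4+3 = 7 ballots; Zeta wins 14–7.
Tau vs Theta: 3+1 = 4 for Tau, 17 for Theta — Theta by 17–4.
Tau vs Zeta: 5+4+3+1 = 13 for Tau, 8 for Zeta — Tau by 13–8.
Theta vs Zeta: 5+4+3 = 12 for Theta, 9 for Zeta — Theta by 12–9.
Theta defeats every rival head-to-head and is the Condorcet winner.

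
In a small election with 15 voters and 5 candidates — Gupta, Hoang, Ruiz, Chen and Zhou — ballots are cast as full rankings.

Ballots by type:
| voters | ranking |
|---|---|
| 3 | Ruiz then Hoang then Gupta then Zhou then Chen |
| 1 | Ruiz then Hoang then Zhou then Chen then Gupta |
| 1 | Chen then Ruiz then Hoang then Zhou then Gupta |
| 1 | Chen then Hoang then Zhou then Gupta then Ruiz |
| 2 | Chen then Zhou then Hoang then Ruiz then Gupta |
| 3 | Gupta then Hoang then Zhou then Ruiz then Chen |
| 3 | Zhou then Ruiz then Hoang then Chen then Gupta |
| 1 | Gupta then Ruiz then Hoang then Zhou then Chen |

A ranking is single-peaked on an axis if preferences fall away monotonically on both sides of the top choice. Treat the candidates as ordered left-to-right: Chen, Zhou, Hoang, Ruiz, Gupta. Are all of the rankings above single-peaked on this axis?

Axis positions: Chen=1, Zhou=2, Hoang=3, Ruiz=4, Gupta=5.
Type 1 (peak Ruiz at position 4): ranking walks positions 4-3-5-2-1, expanding outward from the peak — single-peaked.
Type 2 (peak Ruiz at position 4): ranking walks positions 4-3-2-1-5, expanding outward from the peak — single-peaked.
Type 3: ranking walks positions 1-4-3-2-5; Ruiz is ranked above Zhou even though Zhou lies between Ruiz and the peak Chen on the axis — preferences dip and rise again. Not single-peaked.
Type 4: ranking walks positions 1-3-2-5-4; Hoang is ranked above Zhou even though Zhou lies between Hoang and the peak Chen on the axis — preferences dip and rise again. Not single-peaked.
Type 5 (peak Chen at position 1): ranking walks positions 1-2-3-4-5, expanding outward from the peak — single-peaked.
Type 6: ranking walks positions 5-3-2-4-1; Hoang is ranked above Ruiz even though Ruiz lies between Hoang and the peak Gupta on the axis — preferences dip and rise again. Not single-peaked.
Type 7: ranking walks positions 2-4-3-1-5; Ruiz is ranked above Hoang even though Hoang lies between Ruiz and the peak Zhou on the axis — preferences dip and rise again. Not single-peaked.
Type 8 (peak Gupta at position 5): ranking walks positions 5-4-3-2-1, expanding outward from the peak — single-peaked.
Type 3 violates single-peakedness, so the profile is not single-peaked on this axis.

no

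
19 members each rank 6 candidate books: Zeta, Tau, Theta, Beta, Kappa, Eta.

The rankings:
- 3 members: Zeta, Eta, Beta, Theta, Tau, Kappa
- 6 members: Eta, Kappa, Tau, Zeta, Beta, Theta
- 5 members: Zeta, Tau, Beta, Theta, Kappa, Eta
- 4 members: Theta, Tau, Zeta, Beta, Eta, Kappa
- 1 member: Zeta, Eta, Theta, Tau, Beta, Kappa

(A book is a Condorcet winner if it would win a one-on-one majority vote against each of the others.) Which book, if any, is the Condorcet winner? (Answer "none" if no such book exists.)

Check each pair by majority over 19 ballots:
Zeta vs Tau: Tau wins 10–9.
Zeta vs Theta: Zeta wins 15–4.
Zeta–Beta: Zeta 19–0.
Zeta–Kappa: Zeta 13–6.
Zeta–Eta: Zeta 13–6.
Tau vs Theta: Tau, 11–8.
Tau–Beta: Tau 16–3.
Tau–Kappa: Tau 13–6.
Tau vs Eta: Eta, 10–9.
Theta–Beta: Beta 14–5.
Theta vs Kappa: Theta, 13–6.
Theta vs Eta: Eta, 10–9.
Beta vs Kappa: Beta, 13–6.
Beta vs Eta: Eta, 10–9.
Kappa vs Eta: Eta wins 14–5.
No book is unbeaten: Zeta loses to Tau; Tau loses to Eta; Theta loses to Zeta; Beta loses to Zeta; Kappa loses to Zeta; Eta loses to Zeta. In particular Zeta beats Eta beats Tau beats Zeta is a majority cycle — no Condorcet winner exists.

none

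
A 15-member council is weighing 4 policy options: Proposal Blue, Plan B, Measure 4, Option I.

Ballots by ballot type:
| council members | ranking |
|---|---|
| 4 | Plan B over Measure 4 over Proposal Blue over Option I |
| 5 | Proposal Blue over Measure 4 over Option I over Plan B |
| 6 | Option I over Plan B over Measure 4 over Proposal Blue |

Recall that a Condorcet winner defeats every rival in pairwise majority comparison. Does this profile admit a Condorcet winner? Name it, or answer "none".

Check each pair by majority over 15 ballots:
Proposal Blue–Plan B: Plan B 10–5.
Proposal Blue vs Measure 4: Measure 4, 10–5.
Proposal Blue–Option I: Proposal Blue 9–6.
Plan B–Measure 4: Plan B 10–5.
Plan B–Option I: Option I 11–4.
Measure 4 vs Option I: Measure 4, 9–6.
Every option loses at least once (Proposal Blue loses to Plan B; Plan B loses to Option I; Measure 4 loses to Plan B; Option I loses to Proposal Blue). The majority relation contains the cycle Proposal Blue beats Option I beats Plan B beats Proposal Blue, so there is no Condorcet winner.

none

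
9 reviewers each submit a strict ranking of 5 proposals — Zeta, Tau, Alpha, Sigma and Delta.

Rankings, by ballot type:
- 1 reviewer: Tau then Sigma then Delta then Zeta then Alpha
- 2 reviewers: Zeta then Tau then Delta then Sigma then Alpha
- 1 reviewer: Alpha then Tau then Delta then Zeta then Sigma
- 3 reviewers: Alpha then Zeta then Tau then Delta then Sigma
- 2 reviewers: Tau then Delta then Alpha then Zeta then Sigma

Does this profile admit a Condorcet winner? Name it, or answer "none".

none

Pairwise majorities:
Zeta–Tau: Zeta 5–4.
Zeta vs Alpha: Alpha wins 6–3.
Zeta vs Sigma: Zeta, 8–1.
Zeta vs Delta: Zeta wins 5–4.
Tau vs Alpha: Tau, 5–4.
Tau vs Sigma: Tau wins 9–0.
Tau vs Delta: Tau wins 9–0.
Alpha vs Sigma: Alpha wins 6–3.
Alpha–Delta: Delta 5–4.
Sigma–Delta: Delta 8–1.
Every project loses at least once (Zeta loses to Alpha; Tau loses to Zeta; Alpha loses to Tau; Sigma loses to Zeta; Delta loses to Zeta). The majority relation contains the cycle Zeta → Tau → Alpha → Zeta, so there is no Condorcet winner.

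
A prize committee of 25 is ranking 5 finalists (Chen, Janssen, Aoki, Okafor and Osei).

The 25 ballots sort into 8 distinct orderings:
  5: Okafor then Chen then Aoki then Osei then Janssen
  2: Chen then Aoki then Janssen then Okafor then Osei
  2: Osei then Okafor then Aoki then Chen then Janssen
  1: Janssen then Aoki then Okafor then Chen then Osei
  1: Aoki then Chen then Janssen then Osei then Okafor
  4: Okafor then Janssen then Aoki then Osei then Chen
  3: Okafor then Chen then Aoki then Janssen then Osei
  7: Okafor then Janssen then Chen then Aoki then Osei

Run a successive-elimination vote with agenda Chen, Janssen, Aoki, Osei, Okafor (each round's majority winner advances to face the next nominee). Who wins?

Okafor

Round 1: Chen vs Janssen — 13–12, Chen advances.
Round 2: Chen vs Aoki — 17–8, Chen advances.
Round 3: Chen vs Osei — 19–6, Chen advances.
Round 4: Chen vs Okafor — 3–22, Okafor advances.
Okafor survives the agenda.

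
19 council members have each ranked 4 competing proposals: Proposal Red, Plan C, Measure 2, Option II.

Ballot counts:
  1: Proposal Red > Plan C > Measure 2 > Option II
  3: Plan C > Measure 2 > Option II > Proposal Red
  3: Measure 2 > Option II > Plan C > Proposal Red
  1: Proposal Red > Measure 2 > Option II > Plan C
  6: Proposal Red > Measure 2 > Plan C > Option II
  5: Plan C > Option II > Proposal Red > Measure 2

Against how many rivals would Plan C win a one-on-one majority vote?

2

Plan C against each rival (19 council members):
Plan C vs Proposal Red: Plan C wins 11–8.
Plan C vs Measure 2: Measure 2 wins 10–9.
Plan C–Option II: Plan C 15–4.
Plan C beats Proposal Red, Option II; loses to Measure 2 — 2 pairwise wins.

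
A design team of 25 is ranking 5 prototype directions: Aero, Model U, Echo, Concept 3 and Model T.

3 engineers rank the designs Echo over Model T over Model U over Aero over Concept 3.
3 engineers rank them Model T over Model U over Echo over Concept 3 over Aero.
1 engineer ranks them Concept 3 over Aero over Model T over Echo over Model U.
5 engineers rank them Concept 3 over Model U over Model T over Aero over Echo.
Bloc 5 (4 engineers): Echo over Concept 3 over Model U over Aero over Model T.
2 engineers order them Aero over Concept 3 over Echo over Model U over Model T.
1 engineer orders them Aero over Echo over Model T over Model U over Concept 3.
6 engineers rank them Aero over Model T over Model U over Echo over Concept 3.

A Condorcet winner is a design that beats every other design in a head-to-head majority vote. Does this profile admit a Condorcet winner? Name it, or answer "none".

Pairwise majorities:
Aero vs Model U: Model U wins 15–10.
Aero vs Echo: Aero, 15–10.
Aero vs Concept 3: Concept 3, 13–12.
Aero vs Model T: Aero, 14–11.
Model U vs Echo: Model U, 14–11.
Model U–Concept 3: Model U 13–12.
Model U vs Model T: Model T, 14–11.
Echo vs Concept 3: Echo wins 17–8.
Echo vs Model T: Model T wins 15–10.
Concept 3–Model T: Model T 13–12.
No design is unbeaten: Aero loses to Model U; Model U loses to Model T; Echo loses to Aero; Concept 3 loses to Model U; Model T loses to Aero. In particular Aero > Echo > Concept 3 > Aero is a majority cycle — no Condorcet winner exists.

none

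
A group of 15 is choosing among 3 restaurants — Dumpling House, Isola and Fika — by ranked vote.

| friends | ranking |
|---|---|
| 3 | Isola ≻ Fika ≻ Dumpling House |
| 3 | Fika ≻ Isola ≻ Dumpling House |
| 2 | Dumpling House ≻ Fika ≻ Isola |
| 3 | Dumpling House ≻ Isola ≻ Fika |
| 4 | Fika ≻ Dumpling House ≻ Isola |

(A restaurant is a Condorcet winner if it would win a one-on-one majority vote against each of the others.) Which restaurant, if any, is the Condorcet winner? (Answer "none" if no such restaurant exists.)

Fika

Head-to-head results (15 friends):
Dumpling House vs Isola: Dumpling House, 9–6.
Dumpling House vs Fika: Fika wins 10–5.
Isola vs Fika: Isola is ranked higher on 3+3 = 6 ballots, Fika on 9. Fika wins 9–6.
Fika wins every pairwise contest, so Fika is the Condorcet winner.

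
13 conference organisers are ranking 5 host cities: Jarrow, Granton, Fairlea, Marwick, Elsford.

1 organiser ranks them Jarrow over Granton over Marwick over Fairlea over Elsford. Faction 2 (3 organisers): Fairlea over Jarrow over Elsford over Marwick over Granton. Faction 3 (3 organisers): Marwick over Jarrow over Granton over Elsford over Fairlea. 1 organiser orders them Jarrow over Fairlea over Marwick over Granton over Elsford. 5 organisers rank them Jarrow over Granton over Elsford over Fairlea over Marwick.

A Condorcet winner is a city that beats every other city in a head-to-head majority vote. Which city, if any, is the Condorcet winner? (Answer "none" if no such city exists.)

Jarrow

Pairwise majorities:
Jarrow vs Granton: 1+3+3+1+5 = 13 for Jarrow, 0 for Granton — Jarrow by 13–0.
Jarrow vs Fairlea: Jarrow preferred on 1+3+1+5 = 10 ballots; Jarrow wins 10–3.
Jarrow vs Marwick: Jarrow preferred on 1+3+1+5 = 10 ballots; Jarrow wins 10–3.
Jarrow vs Elsford: Jarrow preferred on 1+3+3+1+5 = 13 ballots; Jarrow wins 13–0.
Granton vs Fairlea: Granton preferred on 1+3+5 = 9 ballots; Granton wins 9–4.
Granton vs Marwick: 6 to 7, Marwick.
Granton vs Elsford: 10 to 3, Granton.
Fairlea vs Marwick: 9 to 4, Fairlea.
Fairlea vs Elsford: 5 to 8, Elsford.
Marwick vs Elsford: 5 to 8, Elsford.
Jarrow wins every pairwise contest, so Jarrow is the Condorcet winner.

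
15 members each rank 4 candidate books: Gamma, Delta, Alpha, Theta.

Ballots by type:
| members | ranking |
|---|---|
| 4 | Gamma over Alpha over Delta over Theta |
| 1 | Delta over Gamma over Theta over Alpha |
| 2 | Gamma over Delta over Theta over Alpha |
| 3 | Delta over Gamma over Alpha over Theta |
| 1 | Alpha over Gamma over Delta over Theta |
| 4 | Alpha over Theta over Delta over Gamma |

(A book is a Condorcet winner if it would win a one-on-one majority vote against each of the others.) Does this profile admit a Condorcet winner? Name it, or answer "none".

Head-to-head results (15 members):
Gamma vs Delta: Gamma preferred on 4+2+1 = 7 ballots; Delta wins 8–7.
Gamma–Alpha: Gamma 10–5.
Gamma vs Theta: 4+1+2+3+1 = 11 for Gamma, 4 for Theta — Gamma by 11–4.
Delta–Alpha: Alpha 9–6.
Delta vs Theta: Delta, 11–4.
Alpha vs Theta: Alpha wins 12–3.
No book is unbeaten: Gamma loses to Delta; Delta loses to Alpha; Alpha loses to Gamma; Theta loses to Gamma. In particular Gamma > Alpha > Delta > Gamma is a majority cycle — no Condorcet winner exists.

none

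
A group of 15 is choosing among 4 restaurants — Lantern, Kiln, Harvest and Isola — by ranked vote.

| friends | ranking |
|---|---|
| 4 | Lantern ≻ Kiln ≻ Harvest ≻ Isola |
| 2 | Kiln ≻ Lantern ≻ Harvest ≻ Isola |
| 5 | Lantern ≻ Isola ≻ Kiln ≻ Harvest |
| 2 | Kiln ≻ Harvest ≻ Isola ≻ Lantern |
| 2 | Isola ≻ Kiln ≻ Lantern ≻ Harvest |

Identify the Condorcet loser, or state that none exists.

Isola

Pairwise majorities:
Lantern vs Kiln: Lantern is ranked higher on 4+5 = 9 ballots, Kiln on 6. Lantern wins 9–6.
Lantern–Harvest: Lantern 13–2.
Lantern vs Isola: Lantern preferred on 4+2+5 = 11 ballots; Lantern wins 11–4.
Kiln vs Harvest: 15 to 0, Kiln.
Kiln vs Isola: Kiln preferred on 4+2+2 = 8 ballots; Kiln wins 8–7.
Harvest vs Isola: Harvest is ranked higher on 4+2+2 = 8 ballots, Isola on 7. Harvest wins 8–7.
Only Isola has no wins; Isola is the Condorcet loser.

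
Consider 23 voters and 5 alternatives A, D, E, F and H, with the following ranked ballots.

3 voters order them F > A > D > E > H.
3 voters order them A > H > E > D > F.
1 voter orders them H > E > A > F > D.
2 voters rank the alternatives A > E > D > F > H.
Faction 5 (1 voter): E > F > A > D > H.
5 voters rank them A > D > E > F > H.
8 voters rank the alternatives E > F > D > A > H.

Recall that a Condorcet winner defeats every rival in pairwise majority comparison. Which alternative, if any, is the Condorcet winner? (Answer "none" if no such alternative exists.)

none

Pairwise majorities:
A vs D: A is ranked higher on 3+3+1+2+1+5 = 15 ballots, D on 8. A wins 15–8.
A vs E: A preferred on 3+3+2+5 = 13 ballots; A wins 13–10.
A vs F: A preferred on 3+1+2+5 = 11 ballots; F wins 12–11.
A vs H: A is ranked higher on 3+3+2+1+5+8 = 22 ballots, H on 1. A wins 22–1.
D vs E: D preferred on 3+5 = 8 ballots; E wins 15–8.
D vs F: 10 to 13, F.
D vs H: D preferred on 3+2+1+5+8 = 19 ballots; D wins 19–4.
E vs F: 3+1+2+1+5+8 = 20 for E, 3 for F — E by 20–3.
E vs H: E preferred on 3+2+1+5+8 = 19 ballots; E wins 19–4.
F vs H: 19 to 4, F.
No alternative is unbeaten: A loses to F; D loses to A; E loses to A; F loses to E; H loses to A. In particular A → E → F → A is a majority cycle — no Condorcet winner exists.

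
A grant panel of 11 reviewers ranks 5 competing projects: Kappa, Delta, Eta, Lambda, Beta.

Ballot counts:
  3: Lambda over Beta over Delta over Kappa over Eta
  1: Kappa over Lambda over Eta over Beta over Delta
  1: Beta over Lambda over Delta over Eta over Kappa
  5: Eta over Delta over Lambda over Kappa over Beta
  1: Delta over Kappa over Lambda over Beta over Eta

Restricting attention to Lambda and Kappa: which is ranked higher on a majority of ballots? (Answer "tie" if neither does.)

Lambda

Ballots ranking Lambda above Kappa: 3 + 1 + 5 = 9.
Ballots ranking Kappa above Lambda: 11 − 9 = 2.
Lambda wins the head-to-head 9–2.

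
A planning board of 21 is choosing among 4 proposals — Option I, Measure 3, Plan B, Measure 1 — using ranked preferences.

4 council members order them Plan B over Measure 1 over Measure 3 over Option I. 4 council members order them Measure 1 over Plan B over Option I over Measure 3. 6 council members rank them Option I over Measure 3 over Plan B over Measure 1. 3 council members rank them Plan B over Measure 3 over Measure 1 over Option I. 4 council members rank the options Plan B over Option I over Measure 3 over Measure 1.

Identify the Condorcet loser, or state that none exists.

none

Pairwise majorities:
Option I vs Measure 3: Option I preferred on 4+6+4 = 14 ballots; Option I wins 14–7.
Option I vs Plan B: 6 to 15, Plan B.
Option I vs Measure 1: 6+4 = 10 for Option I, 11 for Measure 1 — Measure 1 by 11–10.
Measure 3 vs Plan B: Plan B wins 15–6.
Measure 3 vs Measure 1: 13 to 8, Measure 3.
Plan B vs Measure 1: Plan B, 17–4.
Every option wins at least one matchup (Option I beats Measure 3; Measure 3 beats Measure 1; Plan B beats Option I; Measure 1 beats Option I), so there is no Condorcet loser.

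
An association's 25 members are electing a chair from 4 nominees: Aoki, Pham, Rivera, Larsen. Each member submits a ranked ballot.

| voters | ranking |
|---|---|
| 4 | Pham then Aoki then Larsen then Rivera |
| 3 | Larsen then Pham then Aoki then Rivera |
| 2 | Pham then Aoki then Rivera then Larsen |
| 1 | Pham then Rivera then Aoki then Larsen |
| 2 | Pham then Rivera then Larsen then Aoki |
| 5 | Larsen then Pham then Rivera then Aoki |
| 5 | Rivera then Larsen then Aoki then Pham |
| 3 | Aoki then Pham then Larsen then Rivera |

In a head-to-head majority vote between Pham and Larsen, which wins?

Larsen

Ballots ranking Pham above Larsen: 4 + 2 + 1 + 2 + 3 = 12.
Ballots ranking Larsen above Pham: 25 − 12 = 13.
Larsen wins the head-to-head 13–12.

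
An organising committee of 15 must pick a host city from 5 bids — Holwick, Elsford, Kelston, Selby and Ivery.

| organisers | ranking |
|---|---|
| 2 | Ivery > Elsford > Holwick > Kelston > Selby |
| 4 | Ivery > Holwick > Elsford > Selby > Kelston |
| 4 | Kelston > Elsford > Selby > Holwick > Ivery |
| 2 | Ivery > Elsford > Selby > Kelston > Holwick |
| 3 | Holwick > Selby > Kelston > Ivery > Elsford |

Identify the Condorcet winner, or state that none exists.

Pairwise majorities:
Holwick vs Elsford: Holwick is ranked higher on 4+3 = 7 ballots, Elsford on 8. Elsford wins 8–7.
Holwick vs Kelston: Holwick, 9–6.
Holwick vs Selby: 9 to 6, Holwick.
Holwick vs Ivery: Holwick is ranked higher on 4+3 = 7 ballots, Ivery on 8. Ivery wins 8–7.
Elsford vs Kelston: Elsford is ranked higher on 2+4+2 = 8 ballots, Kelston on 7. Elsford wins 8–7.
Elsford vs Selby: Elsford preferred on 2+4+4+2 = 12 ballots; Elsford wins 12–3.
Elsford vs Ivery: Ivery wins 11–4.
Kelston vs Selby: Selby wins 9–6.
Kelston vs Ivery: Ivery wins 8–7.
Selby vs Ivery: Ivery, 8–7.
Ivery wins every pairwise contest, so Ivery is the Condorcet winner.

Ivery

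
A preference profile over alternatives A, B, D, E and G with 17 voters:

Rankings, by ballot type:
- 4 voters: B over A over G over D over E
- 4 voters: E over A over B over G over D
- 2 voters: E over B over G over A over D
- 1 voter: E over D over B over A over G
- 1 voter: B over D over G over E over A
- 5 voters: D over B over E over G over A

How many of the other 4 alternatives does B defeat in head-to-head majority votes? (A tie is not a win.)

B against each rival (17 voters):
B vs A: 4+2+1+1+5 = 13 for B, 4 for A — B by 13–4.
B vs D: B preferred on 4+4+2+1 = 11 ballots; B wins 11–6.
B vs E: B, 10–7.
B vs G: B is ranked higher on 4+4+2+1+1+5 = 17 ballots, G on 0. B wins 17–0.
B beats A, D, E, G — 4 pairwise wins.

4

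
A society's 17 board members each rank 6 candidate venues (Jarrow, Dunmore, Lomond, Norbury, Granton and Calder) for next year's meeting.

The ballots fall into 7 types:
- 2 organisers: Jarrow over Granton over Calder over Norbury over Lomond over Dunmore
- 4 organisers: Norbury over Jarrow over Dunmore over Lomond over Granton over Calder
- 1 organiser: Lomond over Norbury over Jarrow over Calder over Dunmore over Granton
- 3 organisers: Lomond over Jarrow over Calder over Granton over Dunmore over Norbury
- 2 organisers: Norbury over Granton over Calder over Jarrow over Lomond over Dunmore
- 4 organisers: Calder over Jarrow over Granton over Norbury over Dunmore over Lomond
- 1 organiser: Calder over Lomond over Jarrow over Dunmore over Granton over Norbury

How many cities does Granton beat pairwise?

2

Granton against each rival (17 organisers):
Granton vs Jarrow: 2 to 15, Jarrow.
Granton vs Dunmore: Granton is ranked higher on 2+3+2+4 = 11 ballots, Dunmore on 6. Granton wins 11–6.
Granton–Lomond: Lomond 9–8.
Granton vs Norbury: Granton, 10–7.
Granton–Calder: Calder 9–8.
Granton beats Dunmore, Norbury; loses to Jarrow, Lomond, Calder — 2 pairwise wins.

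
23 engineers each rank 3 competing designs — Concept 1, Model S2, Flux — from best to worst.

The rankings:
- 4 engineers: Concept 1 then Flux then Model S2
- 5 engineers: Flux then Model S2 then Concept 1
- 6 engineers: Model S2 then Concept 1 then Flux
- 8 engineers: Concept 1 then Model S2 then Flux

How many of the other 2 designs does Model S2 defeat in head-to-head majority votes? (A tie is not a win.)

1

Model S2 against each rival (23 engineers):
Model S2 vs Concept 1: 5+6 = 11 for Model S2, 12 for Concept 1 — Concept 1 by 12–11.
Model S2 vs Flux: Model S2 preferred on 6+8 = 14 ballots; Model S2 wins 14–9.
Model S2 beats Flux; loses to Concept 1 — 1 pairwise win.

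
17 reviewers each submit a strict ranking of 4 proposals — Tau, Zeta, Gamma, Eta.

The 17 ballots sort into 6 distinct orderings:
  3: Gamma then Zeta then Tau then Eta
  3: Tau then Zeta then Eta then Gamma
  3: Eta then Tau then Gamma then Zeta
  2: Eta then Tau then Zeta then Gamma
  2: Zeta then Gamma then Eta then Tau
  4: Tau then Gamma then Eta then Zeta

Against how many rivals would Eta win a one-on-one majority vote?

1

Eta against each rival (17 reviewers):
Eta vs Tau: Tau, 10–7.
Eta vs Zeta: Eta is ranked higher on 3+2+4 = 9 ballots, Zeta on 8. Eta wins 9–8.
Eta vs Gamma: Eta preferred on 3+3+2 = 8 ballots; Gamma wins 9–8.
Eta beats Zeta; loses to Tau, Gamma — 1 pairwise win.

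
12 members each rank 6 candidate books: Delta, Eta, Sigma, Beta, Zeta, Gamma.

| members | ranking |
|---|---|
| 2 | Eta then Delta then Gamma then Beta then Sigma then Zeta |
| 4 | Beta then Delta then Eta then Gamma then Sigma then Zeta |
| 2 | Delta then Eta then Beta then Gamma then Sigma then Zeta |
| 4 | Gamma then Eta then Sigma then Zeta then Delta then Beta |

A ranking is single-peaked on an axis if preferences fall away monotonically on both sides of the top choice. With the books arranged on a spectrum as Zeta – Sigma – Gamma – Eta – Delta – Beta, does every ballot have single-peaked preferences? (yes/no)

Axis positions: Zeta=1, Sigma=2, Gamma=3, Eta=4, Delta=5, Beta=6.
Bloc 1 (peak Eta at position 4): ranking walks positions 4-5-3-6-2-1, expanding outward from the peak — single-peaked.
Bloc 2 (peak Beta at position 6): ranking walks positions 6-5-4-3-2-1, expanding outward from the peak — single-peaked.
Bloc 3 (peak Delta at position 5): ranking walks positions 5-4-6-3-2-1, expanding outward from the peak — single-peaked.
Bloc 4 (peak Gamma at position 3): ranking walks positions 3-4-2-1-5-6, expanding outward from the peak — single-peaked.
Every ranking is single-peaked on this axis.

yes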